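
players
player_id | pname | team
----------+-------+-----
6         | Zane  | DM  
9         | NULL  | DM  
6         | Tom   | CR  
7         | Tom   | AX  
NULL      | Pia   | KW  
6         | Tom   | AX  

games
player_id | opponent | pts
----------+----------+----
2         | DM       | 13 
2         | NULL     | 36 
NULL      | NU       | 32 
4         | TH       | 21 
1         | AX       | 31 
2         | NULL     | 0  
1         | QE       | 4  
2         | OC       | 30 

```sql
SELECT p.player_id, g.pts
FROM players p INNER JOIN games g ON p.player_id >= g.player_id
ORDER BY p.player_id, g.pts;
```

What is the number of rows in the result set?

35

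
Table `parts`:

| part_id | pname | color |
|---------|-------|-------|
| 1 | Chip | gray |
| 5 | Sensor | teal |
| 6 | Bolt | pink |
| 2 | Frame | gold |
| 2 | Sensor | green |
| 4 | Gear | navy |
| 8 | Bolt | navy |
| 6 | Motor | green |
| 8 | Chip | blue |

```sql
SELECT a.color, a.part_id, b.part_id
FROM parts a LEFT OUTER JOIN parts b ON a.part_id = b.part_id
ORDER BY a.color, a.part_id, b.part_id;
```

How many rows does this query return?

15

LEFT JOIN keeps every row from `parts a`; unmatched rows get NULL for `parts b`'s columns.
Matching on a.part_id = b.part_id.
- part_id=1: 1 matching b row(s), so 1 row(s) emitted.
- part_id=5: 1 matching b row(s), so 1 row(s) emitted.
- part_id=6: 2 matching b row(s), so 2 row(s) emitted.
- part_id=2: 2 matching b row(s), so 2 row(s) emitted.
- part_id=2: 2 matching b row(s), so 2 row(s) emitted.
- part_id=4: 1 matching b row(s), so 1 row(s) emitted.
- part_id=8: 2 matching b row(s), so 2 row(s) emitted.
- part_id=6: 2 matching b row(s), so 2 row(s) emitted.
- part_id=8: 2 matching b row(s), so 2 row(s) emitted.
Total: 15 rows.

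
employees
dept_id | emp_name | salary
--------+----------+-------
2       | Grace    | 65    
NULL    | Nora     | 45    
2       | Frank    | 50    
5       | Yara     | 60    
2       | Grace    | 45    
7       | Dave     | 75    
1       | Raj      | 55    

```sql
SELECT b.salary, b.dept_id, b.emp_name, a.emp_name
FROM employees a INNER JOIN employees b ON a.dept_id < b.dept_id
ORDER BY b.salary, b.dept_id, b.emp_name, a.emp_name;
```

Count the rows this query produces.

12

INNER JOIN keeps only pairs where the ON condition holds.
Matching on a.dept_id < b.dept_id. A NULL in a compared column never satisfies the condition.
- a (dept_id=2) pairs with 2 row(s) of b.
- a (dept_id=NULL) has no partner → excluded.
- a (dept_id=2) pairs with 2 row(s) of b.
- a (dept_id=5) pairs with 1 row(s) of b.
- a (dept_id=2) pairs with 2 row(s) of b.
- a (dept_id=7) has no partner → excluded.
- a (dept_id=1) pairs with 5 row(s) of b.
Total: 12 rows.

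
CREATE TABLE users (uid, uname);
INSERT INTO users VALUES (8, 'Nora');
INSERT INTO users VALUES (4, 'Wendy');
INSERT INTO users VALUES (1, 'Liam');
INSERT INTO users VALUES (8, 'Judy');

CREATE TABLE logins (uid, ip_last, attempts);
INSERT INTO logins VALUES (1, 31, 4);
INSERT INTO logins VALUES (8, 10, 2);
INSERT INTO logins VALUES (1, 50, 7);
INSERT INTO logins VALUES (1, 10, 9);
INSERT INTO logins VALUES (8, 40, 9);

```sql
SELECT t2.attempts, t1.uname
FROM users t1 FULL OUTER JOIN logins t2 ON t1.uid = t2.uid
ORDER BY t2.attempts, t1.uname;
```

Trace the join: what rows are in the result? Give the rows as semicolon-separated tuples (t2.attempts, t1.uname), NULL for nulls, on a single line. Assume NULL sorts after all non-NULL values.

(2, Judy); (2, Nora); (4, Liam); (7, Liam); (9, Judy); (9, Liam); (9, Nora); (NULL, Wendy)

FULL OUTER JOIN keeps every row from both sides; unmatched rows get NULL for the other side's columns.
Matching on t1.uid = t2.uid.
Matched pairs: 7; unmatched t1 rows kept: 1; unmatched t2 rows kept: 0.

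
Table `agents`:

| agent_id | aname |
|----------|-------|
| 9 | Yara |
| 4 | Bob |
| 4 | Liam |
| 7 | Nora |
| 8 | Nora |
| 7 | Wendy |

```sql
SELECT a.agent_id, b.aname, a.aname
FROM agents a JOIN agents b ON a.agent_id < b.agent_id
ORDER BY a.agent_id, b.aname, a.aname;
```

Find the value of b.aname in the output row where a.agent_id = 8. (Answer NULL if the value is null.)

INNER JOIN keeps only pairs where the ON condition holds.
Matching on a.agent_id < b.agent_id.
Matched pairs: 13.

Yara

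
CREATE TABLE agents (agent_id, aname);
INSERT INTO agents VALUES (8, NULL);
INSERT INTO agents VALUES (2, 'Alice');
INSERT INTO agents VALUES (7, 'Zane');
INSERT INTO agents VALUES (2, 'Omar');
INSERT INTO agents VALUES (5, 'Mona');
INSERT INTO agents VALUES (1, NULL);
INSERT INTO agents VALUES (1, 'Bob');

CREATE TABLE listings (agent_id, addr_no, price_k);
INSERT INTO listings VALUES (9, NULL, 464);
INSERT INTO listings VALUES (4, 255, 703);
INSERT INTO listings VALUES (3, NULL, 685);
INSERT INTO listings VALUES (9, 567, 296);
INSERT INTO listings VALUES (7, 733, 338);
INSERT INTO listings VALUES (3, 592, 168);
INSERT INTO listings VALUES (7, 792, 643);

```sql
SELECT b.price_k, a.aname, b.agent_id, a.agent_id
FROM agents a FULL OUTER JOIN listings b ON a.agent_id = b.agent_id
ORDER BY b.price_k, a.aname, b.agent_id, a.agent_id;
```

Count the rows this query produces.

FULL OUTER JOIN keeps every row from both sides; unmatched rows get NULL for the other side's columns.
Matching on a.agent_id = b.agent_id.
- a row (agent_id=8): no match → kept, b columns NULL.
- a row (agent_id=2): no match → kept, b columns NULL.
- a row (agent_id=7): matches 2 b row(s) → 2 output row(s).
- a row (agent_id=2): no match → kept, b columns NULL.
- a row (agent_id=5): no match → kept, b columns NULL.
- a row (agent_id=1): no match → kept, b columns NULL.
- a row (agent_id=1): no match → kept, b columns NULL.
- 5 b row(s) had no a match → kept, a columns NULL.
Total: 2 matched + 11 padded = 13 rows.

13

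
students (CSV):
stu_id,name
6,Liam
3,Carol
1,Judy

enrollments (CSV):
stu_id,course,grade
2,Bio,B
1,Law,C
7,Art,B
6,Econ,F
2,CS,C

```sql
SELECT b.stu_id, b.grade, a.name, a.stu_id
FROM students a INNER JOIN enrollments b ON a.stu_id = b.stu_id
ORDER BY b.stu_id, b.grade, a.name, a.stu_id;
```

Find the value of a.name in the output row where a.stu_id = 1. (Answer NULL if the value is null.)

Judy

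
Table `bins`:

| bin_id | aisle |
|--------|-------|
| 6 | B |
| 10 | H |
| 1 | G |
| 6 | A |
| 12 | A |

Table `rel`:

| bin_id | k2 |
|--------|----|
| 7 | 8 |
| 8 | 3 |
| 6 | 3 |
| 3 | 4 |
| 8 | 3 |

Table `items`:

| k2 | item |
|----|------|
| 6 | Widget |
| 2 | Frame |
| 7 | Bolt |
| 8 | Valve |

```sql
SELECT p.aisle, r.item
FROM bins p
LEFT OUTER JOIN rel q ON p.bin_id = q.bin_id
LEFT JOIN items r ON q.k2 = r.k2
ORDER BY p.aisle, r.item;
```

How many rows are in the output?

5

Evaluate left to right. First `bins p LEFT JOIN rel q` on bin_id: 5 row(s).
Then LEFT JOIN `items r` on k2: each of those 5 rows is kept; rows whose q.k2 has no match in r get NULL for r's columns.
Result: 5 row(s).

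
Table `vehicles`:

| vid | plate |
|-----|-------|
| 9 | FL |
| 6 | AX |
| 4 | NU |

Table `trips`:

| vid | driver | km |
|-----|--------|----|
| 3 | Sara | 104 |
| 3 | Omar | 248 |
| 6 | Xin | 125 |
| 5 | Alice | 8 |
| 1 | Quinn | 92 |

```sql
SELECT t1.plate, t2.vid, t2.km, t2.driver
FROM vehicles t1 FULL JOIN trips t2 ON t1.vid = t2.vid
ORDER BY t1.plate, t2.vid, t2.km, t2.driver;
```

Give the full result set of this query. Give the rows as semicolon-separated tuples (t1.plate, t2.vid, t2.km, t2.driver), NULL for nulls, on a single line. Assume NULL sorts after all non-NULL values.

FULL OUTER JOIN keeps every row from both sides; unmatched rows get NULL for the other side's columns.
Matching on t1.vid = t2.vid.
Matched pairs: 1; unmatched t1 rows kept: 2; unmatched t2 rows kept: 4.

(AX, 6, 125, Xin); (FL, NULL, NULL, NULL); (NU, NULL, NULL, NULL); (NULL, 1, 92, Quinn); (NULL, 3, 104, Sara); (NULL, 3, 248, Omar); (NULL, 5, 8, Alice)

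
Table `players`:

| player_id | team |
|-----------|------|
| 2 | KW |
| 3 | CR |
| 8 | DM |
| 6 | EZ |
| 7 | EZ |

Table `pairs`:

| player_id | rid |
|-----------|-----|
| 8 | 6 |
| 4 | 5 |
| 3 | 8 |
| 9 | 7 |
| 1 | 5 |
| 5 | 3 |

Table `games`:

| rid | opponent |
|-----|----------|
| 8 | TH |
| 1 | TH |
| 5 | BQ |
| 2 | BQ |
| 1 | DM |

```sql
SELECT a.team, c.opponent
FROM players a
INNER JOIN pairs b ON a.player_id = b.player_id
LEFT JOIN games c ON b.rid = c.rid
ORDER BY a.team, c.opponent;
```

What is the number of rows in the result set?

2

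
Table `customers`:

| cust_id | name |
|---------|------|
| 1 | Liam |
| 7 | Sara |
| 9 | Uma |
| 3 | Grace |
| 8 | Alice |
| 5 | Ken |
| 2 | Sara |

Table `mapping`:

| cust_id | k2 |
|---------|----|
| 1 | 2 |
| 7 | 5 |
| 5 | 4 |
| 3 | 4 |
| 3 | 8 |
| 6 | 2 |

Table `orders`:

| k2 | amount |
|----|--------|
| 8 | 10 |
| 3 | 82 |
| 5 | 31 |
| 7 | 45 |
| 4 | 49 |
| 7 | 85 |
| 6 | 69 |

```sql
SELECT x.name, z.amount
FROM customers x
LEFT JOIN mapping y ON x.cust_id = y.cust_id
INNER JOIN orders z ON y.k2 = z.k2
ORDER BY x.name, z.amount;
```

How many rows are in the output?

Evaluate left to right. First `customers x LEFT JOIN mapping y` on cust_id: 8 row(s).
Then INNER JOIN `orders z` on k2: keep only rows whose y.k2 appears in z.
Result: 4 row(s).

4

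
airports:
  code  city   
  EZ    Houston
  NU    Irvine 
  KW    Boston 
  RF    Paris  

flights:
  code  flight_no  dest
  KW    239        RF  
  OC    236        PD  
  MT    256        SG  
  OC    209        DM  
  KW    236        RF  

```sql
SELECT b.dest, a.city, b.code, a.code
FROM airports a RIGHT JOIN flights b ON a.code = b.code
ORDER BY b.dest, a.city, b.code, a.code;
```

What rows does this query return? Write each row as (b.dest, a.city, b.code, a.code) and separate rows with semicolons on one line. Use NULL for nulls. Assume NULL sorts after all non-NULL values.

(DM, NULL, OC, NULL); (PD, NULL, OC, NULL); (RF, Boston, KW, KW); (RF, Boston, KW, KW); (SG, NULL, MT, NULL)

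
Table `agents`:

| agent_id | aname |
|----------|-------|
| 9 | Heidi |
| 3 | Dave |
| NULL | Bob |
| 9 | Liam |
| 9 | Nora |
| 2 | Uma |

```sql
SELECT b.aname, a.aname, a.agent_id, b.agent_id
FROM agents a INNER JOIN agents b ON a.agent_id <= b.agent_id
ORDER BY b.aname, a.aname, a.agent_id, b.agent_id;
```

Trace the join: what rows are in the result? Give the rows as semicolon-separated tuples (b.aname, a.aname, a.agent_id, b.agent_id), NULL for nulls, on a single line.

(Dave, Dave, 3, 3); (Dave, Uma, 2, 3); (Heidi, Dave, 3, 9); (Heidi, Heidi, 9, 9); (Heidi, Liam, 9, 9); (Heidi, Nora, 9, 9); (Heidi, Uma, 2, 9); (Liam, Dave, 3, 9); (Liam, Heidi, 9, 9); (Liam, Liam, 9, 9); (Liam, Nora, 9, 9); (Liam, Uma, 2, 9); (Nora, Dave, 3, 9); (Nora, Heidi, 9, 9); (Nora, Liam, 9, 9); (Nora, Nora, 9, 9); (Nora, Uma, 2, 9); (Uma, Uma, 2, 2)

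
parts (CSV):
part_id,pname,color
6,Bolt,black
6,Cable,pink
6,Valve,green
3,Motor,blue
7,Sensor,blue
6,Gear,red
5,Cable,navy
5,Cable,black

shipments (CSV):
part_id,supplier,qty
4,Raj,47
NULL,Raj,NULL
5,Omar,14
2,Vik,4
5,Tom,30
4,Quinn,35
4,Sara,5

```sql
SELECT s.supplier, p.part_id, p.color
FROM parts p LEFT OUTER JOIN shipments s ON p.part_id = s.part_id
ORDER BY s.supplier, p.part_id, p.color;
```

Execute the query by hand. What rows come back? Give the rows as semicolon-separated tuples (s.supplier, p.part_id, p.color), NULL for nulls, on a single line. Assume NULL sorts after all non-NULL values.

(Omar, 5, black); (Omar, 5, navy); (Tom, 5, black); (Tom, 5, navy); (NULL, 3, blue); (NULL, 6, black); (NULL, 6, green); (NULL, 6, pink); (NULL, 6, red); (NULL, 7, blue)

LEFT JOIN keeps every row from `parts`; unmatched rows get NULL for `shipments`'s columns.
Matching on p.part_id = s.part_id. A NULL in a compared column never satisfies the condition.
Matched pairs: 4; unmatched p rows kept: 6.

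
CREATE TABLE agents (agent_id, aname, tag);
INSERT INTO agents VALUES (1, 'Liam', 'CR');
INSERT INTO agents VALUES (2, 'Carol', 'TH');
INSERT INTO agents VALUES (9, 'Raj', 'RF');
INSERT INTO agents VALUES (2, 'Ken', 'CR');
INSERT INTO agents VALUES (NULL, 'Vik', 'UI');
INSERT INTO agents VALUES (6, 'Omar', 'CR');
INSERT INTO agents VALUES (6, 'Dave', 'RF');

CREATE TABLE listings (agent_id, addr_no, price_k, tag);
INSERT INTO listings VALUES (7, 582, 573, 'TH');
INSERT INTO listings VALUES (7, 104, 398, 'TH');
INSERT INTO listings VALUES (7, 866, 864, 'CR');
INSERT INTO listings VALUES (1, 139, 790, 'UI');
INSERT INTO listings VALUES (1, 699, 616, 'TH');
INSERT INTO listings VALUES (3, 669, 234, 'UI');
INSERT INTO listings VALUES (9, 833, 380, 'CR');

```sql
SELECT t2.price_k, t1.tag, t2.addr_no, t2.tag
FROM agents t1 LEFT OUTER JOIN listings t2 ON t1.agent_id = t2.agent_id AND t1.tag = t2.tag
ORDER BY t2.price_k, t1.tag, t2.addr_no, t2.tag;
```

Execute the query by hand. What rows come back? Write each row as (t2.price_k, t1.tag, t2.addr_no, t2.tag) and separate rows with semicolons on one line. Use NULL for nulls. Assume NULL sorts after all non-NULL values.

LEFT JOIN keeps every row from `agents`; unmatched rows get NULL for `listings`'s columns.
Matching on t1.agent_id = t2.agent_id AND t1.tag = t2.tag. A NULL in a compared column never satisfies the condition.
- t1[0] agent_id=1, tag=CR → no match; kept with NULLs on the t2 side.
- t1[1] agent_id=2, tag=TH → no match; kept with NULLs on the t2 side.
- t1[2] agent_id=9, tag=RF → no match; kept with NULLs on the t2 side.
- t1[3] agent_id=2, tag=CR → no match; kept with NULLs on the t2 side.
- t1[4] agent_id=NULL, tag=UI → no match; kept with NULLs on the t2 side.
- t1[5] agent_id=6, tag=CR → no match; kept with NULLs on the t2 side.
- t1[6] agent_id=6, tag=RF → no match; kept with NULLs on the t2 side.
After projecting and ordering:
t2.price_k | t1.tag | t2.addr_no | t2.tag
NULL | CR | NULL | NULL
NULL | CR | NULL | NULL
NULL | CR | NULL | NULL
NULL | RF | NULL | NULL
NULL | RF | NULL | NULL
NULL | TH | NULL | NULL
NULL | UI | NULL | NULL

(NULL, CR, NULL, NULL); (NULL, CR, NULL, NULL); (NULL, CR, NULL, NULL); (NULL, RF, NULL, NULL); (NULL, RF, NULL, NULL); (NULL, TH, NULL, NULL); (NULL, UI, NULL, NULL)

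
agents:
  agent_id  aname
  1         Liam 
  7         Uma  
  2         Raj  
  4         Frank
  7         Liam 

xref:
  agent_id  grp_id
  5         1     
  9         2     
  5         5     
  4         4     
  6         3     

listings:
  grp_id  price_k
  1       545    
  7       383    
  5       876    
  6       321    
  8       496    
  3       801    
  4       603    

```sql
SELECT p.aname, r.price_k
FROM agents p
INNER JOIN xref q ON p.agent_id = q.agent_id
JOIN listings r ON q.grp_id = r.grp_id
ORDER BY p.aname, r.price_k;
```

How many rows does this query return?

1

Evaluate left to right. First `agents p INNER JOIN xref q` on agent_id: 1 row(s).
Then INNER JOIN `listings r` on grp_id: keep only rows whose q.grp_id appears in r.
Result: 1 row(s).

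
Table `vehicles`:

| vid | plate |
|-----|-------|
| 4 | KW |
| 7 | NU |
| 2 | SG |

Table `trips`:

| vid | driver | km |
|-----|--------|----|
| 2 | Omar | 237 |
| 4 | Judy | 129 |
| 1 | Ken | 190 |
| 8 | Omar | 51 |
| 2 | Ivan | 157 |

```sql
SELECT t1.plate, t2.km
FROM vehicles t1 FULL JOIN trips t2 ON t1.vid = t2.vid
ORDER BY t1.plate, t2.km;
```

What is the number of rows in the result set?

6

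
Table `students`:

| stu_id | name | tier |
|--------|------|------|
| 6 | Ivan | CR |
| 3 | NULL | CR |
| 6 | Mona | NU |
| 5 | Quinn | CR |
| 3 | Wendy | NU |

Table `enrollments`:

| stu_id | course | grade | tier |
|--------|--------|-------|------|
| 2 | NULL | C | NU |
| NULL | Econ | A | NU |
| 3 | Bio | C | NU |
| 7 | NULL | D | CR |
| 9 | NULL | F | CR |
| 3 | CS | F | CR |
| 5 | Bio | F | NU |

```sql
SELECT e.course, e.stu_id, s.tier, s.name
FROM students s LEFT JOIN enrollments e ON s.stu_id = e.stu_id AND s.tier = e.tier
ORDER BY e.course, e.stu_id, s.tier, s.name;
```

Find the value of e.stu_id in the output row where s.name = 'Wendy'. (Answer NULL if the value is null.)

3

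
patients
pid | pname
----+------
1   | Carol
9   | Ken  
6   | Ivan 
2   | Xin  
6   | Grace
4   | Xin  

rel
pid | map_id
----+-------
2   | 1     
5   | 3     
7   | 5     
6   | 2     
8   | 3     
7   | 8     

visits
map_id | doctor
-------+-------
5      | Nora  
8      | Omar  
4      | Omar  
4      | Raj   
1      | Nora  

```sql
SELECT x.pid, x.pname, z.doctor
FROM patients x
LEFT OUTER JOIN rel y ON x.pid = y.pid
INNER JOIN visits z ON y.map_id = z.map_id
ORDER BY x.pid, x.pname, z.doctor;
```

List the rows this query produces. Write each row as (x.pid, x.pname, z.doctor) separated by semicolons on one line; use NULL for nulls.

(2, Xin, Nora)

Joins associate left-to-right: patients LEFT JOIN rel on pid gives 6 intermediate row(s).
Then INNER JOIN `visits z` on map_id: keep only rows whose y.map_id appears in z.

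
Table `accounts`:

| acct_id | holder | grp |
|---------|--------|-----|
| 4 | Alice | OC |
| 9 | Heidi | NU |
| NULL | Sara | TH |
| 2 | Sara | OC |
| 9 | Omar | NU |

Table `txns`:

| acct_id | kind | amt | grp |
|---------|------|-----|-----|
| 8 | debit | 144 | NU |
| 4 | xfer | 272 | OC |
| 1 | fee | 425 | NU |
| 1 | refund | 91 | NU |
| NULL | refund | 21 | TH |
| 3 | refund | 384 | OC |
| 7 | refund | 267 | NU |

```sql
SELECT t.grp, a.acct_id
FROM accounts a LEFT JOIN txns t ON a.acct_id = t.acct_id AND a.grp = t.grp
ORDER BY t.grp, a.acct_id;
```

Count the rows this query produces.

5

LEFT JOIN keeps every row from `accounts`; unmatched rows get NULL for `txns`'s columns.
Matching on a.acct_id = t.acct_id AND a.grp = t.grp. A NULL in a compared column never satisfies the condition.
Matched pairs: 1; unmatched a rows kept: 4.
Total: 1 matched + 4 padded = 5 rows.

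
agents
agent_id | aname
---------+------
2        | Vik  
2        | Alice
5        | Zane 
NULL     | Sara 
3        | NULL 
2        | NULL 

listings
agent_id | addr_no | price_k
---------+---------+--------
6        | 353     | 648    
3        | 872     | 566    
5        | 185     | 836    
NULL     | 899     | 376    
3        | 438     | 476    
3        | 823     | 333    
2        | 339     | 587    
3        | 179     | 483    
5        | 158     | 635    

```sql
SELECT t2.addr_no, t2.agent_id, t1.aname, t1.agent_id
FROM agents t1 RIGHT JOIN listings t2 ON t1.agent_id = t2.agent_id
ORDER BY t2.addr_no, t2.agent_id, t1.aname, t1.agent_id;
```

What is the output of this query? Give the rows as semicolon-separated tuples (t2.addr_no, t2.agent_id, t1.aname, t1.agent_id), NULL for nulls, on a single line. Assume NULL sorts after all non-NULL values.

(158, 5, Zane, 5); (179, 3, NULL, 3); (185, 5, Zane, 5); (339, 2, Alice, 2); (339, 2, Vik, 2); (339, 2, NULL, 2); (353, 6, NULL, NULL); (438, 3, NULL, 3); (823, 3, NULL, 3); (872, 3, NULL, 3); (899, NULL, NULL, NULL)

RIGHT JOIN keeps every row from `listings`; unmatched rows get NULL for `agents`'s columns.
Matching on t1.agent_id = t2.agent_id. A NULL in a compared column never satisfies the condition.
Matched pairs: 9; unmatched t2 rows kept: 2.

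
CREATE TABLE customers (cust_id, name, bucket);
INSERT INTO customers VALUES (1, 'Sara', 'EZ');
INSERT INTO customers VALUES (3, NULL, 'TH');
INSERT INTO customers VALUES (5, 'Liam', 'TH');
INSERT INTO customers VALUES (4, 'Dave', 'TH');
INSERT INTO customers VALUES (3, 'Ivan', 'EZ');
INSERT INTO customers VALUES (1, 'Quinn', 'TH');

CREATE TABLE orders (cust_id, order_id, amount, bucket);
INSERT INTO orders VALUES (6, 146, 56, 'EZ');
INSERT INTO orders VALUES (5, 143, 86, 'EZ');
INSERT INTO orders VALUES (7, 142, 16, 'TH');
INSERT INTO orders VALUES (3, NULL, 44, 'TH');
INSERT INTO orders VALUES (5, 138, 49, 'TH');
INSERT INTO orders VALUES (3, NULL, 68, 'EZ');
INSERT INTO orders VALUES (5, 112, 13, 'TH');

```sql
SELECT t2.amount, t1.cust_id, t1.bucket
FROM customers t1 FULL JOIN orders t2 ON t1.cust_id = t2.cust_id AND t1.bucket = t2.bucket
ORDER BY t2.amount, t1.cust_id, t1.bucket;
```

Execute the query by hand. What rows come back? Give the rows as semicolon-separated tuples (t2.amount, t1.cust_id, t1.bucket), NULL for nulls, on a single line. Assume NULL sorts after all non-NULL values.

(13, 5, TH); (16, NULL, NULL); (44, 3, TH); (49, 5, TH); (56, NULL, NULL); (68, 3, EZ); (86, NULL, NULL); (NULL, 1, EZ); (NULL, 1, TH); (NULL, 4, TH)

FULL OUTER JOIN keeps every row from both sides; unmatched rows get NULL for the other side's columns.
Matching on t1.cust_id = t2.cust_id AND t1.bucket = t2.bucket.
Matched pairs: 4; unmatched t1 rows kept: 3; unmatched t2 rows kept: 3.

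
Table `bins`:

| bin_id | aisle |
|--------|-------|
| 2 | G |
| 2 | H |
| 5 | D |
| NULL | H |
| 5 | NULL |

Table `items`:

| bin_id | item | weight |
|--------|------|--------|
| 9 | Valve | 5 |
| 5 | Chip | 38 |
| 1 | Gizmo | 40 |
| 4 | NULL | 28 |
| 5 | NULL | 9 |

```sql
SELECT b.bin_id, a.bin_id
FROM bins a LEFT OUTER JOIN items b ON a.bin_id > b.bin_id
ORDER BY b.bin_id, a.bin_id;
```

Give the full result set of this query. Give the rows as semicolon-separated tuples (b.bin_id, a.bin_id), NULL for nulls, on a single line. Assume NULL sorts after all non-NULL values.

LEFT JOIN keeps every row from `bins`; unmatched rows get NULL for `items`'s columns.
Matching on a.bin_id > b.bin_id. A NULL in a compared column never satisfies the condition.
Matched pairs: 6; unmatched a rows kept: 1.

(1, 2); (1, 2); (1, 5); (1, 5); (4, 5); (4, 5); (NULL, NULL)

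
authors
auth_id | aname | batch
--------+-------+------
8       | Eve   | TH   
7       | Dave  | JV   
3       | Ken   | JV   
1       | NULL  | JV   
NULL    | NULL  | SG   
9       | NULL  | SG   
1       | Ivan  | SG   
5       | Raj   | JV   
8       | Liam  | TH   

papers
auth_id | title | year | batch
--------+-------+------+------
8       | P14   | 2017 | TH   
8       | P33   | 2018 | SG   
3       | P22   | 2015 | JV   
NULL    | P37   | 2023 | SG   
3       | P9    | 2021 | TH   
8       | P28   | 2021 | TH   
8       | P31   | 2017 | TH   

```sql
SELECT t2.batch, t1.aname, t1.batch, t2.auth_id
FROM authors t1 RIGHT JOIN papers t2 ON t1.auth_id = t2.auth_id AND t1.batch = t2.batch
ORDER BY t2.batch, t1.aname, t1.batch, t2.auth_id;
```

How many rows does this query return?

RIGHT JOIN keeps every row from `papers`; unmatched rows get NULL for `authors`'s columns.
Matching on t1.auth_id = t2.auth_id AND t1.batch = t2.batch. A NULL in a compared column never satisfies the condition.
Matched pairs: 7; unmatched t2 rows kept: 3.
Total: 7 matched + 3 padded = 10 rows.

10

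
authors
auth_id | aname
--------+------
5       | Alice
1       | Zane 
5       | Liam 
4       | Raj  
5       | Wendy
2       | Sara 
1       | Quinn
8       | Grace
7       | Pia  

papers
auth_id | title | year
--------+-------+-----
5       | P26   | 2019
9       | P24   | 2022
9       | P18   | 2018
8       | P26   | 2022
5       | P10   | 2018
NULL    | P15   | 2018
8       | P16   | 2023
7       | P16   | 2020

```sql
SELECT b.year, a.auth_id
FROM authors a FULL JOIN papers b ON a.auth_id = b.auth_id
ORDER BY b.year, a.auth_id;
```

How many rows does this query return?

16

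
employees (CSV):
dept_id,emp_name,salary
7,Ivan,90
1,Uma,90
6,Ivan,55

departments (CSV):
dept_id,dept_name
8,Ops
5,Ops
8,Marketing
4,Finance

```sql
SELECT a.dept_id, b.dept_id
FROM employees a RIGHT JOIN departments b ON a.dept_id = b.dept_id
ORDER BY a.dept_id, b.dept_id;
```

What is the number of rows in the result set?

RIGHT JOIN keeps every row from `departments`; unmatched rows get NULL for `employees`'s columns.
Matching on a.dept_id = b.dept_id.
Matched pairs: 0; unmatched b rows kept: 4.
Total: 0 matched + 4 padded = 4 rows.

4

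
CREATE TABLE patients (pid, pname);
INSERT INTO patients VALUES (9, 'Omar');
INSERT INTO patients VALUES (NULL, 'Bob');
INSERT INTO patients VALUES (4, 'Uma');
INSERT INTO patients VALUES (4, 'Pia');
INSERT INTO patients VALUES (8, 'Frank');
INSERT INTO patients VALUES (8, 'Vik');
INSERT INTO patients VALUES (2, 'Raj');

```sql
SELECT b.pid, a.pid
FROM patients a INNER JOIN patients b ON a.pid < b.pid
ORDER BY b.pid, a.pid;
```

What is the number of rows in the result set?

13

INNER JOIN keeps only pairs where the ON condition holds.
Matching on a.pid < b.pid. A NULL in a compared column never satisfies the condition.
- a (pid=9) has no partner → excluded.
- a (pid=NULL) has no partner → excluded.
- a (pid=4) pairs with 3 row(s) of b.
- a (pid=4) pairs with 3 row(s) of b.
- a (pid=8) pairs with 1 row(s) of b.
- a (pid=8) pairs with 1 row(s) of b.
- a (pid=2) pairs with 5 row(s) of b.
Total: 13 rows.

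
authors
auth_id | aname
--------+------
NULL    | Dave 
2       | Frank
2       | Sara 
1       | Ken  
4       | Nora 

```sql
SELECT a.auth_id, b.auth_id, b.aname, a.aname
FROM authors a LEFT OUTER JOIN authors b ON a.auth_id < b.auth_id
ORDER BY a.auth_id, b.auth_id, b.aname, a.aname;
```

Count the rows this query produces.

LEFT JOIN keeps every row from `authors a`; unmatched rows get NULL for `authors b`'s columns.
Matching on a.auth_id < b.auth_id. A NULL in a compared column never satisfies the condition.
- a[0] auth_id=NULL → no match; kept with NULLs on the b side.
- a[1] auth_id=2 → 1 match(es) in b → 1 row(s).
- a[2] auth_id=2 → 1 match(es) in b → 1 row(s).
- a[3] auth_id=1 → 3 match(es) in b → 3 row(s).
- a[4] auth_id=4 → no match; kept with NULLs on the b side.
Total: 5 matched + 2 padded = 7 rows.

7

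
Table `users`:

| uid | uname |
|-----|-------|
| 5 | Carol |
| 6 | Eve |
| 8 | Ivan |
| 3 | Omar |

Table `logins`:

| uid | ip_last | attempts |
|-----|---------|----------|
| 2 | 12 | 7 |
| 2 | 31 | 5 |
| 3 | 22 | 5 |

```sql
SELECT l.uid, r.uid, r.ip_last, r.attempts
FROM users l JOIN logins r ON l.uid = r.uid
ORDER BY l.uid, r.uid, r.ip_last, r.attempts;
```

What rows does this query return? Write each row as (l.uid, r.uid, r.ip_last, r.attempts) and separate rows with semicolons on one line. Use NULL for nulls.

(3, 3, 22, 5)

INNER JOIN keeps only pairs where the ON condition holds.
Matching on l.uid = r.uid.
- uid=5: no matching r row, dropped.
- uid=6: no matching r row, dropped.
- uid=8: no matching r row, dropped.
- uid=3: 1 matching r row(s), so 1 row(s) emitted.
After projecting and ordering:
l.uid | r.uid | r.ip_last | r.attempts
3 | 3 | 22 | 5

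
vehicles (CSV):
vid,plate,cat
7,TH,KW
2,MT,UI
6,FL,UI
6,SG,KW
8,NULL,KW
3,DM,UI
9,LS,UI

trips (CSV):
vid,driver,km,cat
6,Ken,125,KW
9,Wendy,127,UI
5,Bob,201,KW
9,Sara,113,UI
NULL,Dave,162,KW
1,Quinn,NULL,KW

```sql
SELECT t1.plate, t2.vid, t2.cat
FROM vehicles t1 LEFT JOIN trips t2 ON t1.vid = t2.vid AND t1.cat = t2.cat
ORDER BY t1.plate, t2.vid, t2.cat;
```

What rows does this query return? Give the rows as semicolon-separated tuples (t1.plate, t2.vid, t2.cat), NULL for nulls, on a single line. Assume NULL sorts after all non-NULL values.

(DM, NULL, NULL); (FL, NULL, NULL); (LS, 9, UI); (LS, 9, UI); (MT, NULL, NULL); (SG, 6, KW); (TH, NULL, NULL); (NULL, NULL, NULL)

LEFT JOIN keeps every row from `vehicles`; unmatched rows get NULL for `trips`'s columns.
Matching on t1.vid = t2.vid AND t1.cat = t2.cat. A NULL in a compared column never satisfies the condition.
- t1 (vid=7, cat=KW) has no partner → padded with NULL.
- t1 (vid=2, cat=UI) has no partner → padded with NULL.
- t1 (vid=6, cat=UI) has no partner → padded with NULL.
- t1 (vid=6, cat=KW) pairs with 1 row(s) of t2.
- t1 (vid=8, cat=KW) has no partner → padded with NULL.
- t1 (vid=3, cat=UI) has no partner → padded with NULL.
- t1 (vid=9, cat=UI) pairs with 2 row(s) of t2.
After projecting and ordering:
t1.plate | t2.vid | t2.cat
DM | NULL | NULL
FL | NULL | NULL
LS | 9 | UI
LS | 9 | UI
MT | NULL | NULL
SG | 6 | KW
TH | NULL | NULL
NULL | NULL | NULL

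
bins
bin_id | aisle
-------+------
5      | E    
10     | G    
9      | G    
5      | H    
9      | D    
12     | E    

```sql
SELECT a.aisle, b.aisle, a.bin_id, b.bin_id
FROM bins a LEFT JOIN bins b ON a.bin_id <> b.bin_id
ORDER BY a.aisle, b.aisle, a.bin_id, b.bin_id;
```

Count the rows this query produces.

LEFT JOIN keeps every row from `bins a`; unmatched rows get NULL for `bins b`'s columns.
Matching on a.bin_id <> b.bin_id.
- a[0] bin_id=5 → 4 match(es) in b → 4 row(s).
- a[1] bin_id=10 → 5 match(es) in b → 5 row(s).
- a[2] bin_id=9 → 4 match(es) in b → 4 row(s).
- a[3] bin_id=5 → 4 match(es) in b → 4 row(s).
- a[4] bin_id=9 → 4 match(es) in b → 4 row(s).
- a[5] bin_id=12 → 5 match(es) in b → 5 row(s).
Total: 26 rows.

26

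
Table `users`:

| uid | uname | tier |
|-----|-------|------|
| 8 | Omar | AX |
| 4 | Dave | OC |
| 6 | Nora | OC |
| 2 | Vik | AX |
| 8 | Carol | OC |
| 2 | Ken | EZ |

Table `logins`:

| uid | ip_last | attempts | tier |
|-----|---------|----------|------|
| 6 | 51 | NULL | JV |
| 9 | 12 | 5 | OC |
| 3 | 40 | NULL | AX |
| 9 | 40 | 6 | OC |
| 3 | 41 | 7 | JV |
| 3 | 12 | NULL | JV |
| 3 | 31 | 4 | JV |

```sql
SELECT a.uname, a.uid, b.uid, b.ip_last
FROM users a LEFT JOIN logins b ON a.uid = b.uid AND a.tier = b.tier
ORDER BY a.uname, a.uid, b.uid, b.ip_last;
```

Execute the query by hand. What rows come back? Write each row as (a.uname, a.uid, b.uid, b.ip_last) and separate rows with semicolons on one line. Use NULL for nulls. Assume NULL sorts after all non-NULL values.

(Carol, 8, NULL, NULL); (Dave, 4, NULL, NULL); (Ken, 2, NULL, NULL); (Nora, 6, NULL, NULL); (Omar, 8, NULL, NULL); (Vik, 2, NULL, NULL)

LEFT JOIN keeps every row from `users`; unmatched rows get NULL for `logins`'s columns.
Matching on a.uid = b.uid AND a.tier = b.tier.
Matched pairs: 0; unmatched a rows kept: 6.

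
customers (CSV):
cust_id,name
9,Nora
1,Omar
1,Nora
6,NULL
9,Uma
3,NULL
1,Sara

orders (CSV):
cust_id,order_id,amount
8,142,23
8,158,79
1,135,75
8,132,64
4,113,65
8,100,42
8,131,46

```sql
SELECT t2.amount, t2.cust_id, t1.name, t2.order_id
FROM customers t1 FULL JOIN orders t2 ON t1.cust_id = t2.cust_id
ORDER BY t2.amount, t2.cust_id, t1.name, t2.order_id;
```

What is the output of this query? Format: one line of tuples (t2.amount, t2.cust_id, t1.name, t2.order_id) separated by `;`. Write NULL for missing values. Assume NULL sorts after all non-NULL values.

(23, 8, NULL, 142); (42, 8, NULL, 100); (46, 8, NULL, 131); (64, 8, NULL, 132); (65, 4, NULL, 113); (75, 1, Nora, 135); (75, 1, Omar, 135); (75, 1, Sara, 135); (79, 8, NULL, 158); (NULL, NULL, Nora, NULL); (NULL, NULL, Uma, NULL); (NULL, NULL, NULL, NULL); (NULL, NULL, NULL, NULL)

FULL OUTER JOIN keeps every row from both sides; unmatched rows get NULL for the other side's columns.
Matching on t1.cust_id = t2.cust_id.
- t1[0] cust_id=9 → no match; kept with NULLs on the t2 side.
- t1[1] cust_id=1 → 1 match(es) in t2 → 1 row(s).
- t1[2] cust_id=1 → 1 match(es) in t2 → 1 row(s).
- t1[3] cust_id=6 → no match; kept with NULLs on the t2 side.
- t1[4] cust_id=9 → no match; kept with NULLs on the t2 side.
- t1[5] cust_id=3 → no match; kept with NULLs on the t2 side.
- t1[6] cust_id=1 → 1 match(es) in t2 → 1 row(s).
- 6 row(s) from t2 found no t1 partner → padded with NULL.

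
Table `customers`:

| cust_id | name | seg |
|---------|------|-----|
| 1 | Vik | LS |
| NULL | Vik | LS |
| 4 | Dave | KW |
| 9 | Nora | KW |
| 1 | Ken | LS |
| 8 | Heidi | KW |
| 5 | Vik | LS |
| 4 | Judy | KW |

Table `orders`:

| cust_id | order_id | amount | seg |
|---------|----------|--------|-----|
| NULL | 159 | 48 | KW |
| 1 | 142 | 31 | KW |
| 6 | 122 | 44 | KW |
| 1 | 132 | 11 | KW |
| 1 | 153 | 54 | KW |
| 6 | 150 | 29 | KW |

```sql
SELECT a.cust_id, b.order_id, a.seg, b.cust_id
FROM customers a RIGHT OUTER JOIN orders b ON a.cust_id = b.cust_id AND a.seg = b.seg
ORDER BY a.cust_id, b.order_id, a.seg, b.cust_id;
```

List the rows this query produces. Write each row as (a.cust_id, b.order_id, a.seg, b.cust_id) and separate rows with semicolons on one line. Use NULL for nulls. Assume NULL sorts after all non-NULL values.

RIGHT JOIN keeps every row from `orders`; unmatched rows get NULL for `customers`'s columns.
Matching on a.cust_id = b.cust_id AND a.seg = b.seg. A NULL in a compared column never satisfies the condition.
- a[0] cust_id=1, seg=LS → no match.
- a[1] cust_id=NULL, seg=LS → no match.
- a[2] cust_id=4, seg=KW → no match.
- a[3] cust_id=9, seg=KW → no match.
- a[4] cust_id=1, seg=LS → no match.
- a[5] cust_id=8, seg=KW → no match.
- a[6] cust_id=5, seg=LS → no match.
- a[7] cust_id=4, seg=KW → no match.
- 6 b row(s) had no a match → kept, a columns NULL.
After projecting and ordering:
a.cust_id | b.order_id | a.seg | b.cust_id
NULL | 122 | NULL | 6
NULL | 132 | NULL | 1
NULL | 142 | NULL | 1
NULL | 150 | NULL | 6
NULL | 153 | NULL | 1
NULL | 159 | NULL | NULL

(NULL, 122, NULL, 6); (NULL, 132, NULL, 1); (NULL, 142, NULL, 1); (NULL, 150, NULL, 6); (NULL, 153, NULL, 1); (NULL, 159, NULL, NULL)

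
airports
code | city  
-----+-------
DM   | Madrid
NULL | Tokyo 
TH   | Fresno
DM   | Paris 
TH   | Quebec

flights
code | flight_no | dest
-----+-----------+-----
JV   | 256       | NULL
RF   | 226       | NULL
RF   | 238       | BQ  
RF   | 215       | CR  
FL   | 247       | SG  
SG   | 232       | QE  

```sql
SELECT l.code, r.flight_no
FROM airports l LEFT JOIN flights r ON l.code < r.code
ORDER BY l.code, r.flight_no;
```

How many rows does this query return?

15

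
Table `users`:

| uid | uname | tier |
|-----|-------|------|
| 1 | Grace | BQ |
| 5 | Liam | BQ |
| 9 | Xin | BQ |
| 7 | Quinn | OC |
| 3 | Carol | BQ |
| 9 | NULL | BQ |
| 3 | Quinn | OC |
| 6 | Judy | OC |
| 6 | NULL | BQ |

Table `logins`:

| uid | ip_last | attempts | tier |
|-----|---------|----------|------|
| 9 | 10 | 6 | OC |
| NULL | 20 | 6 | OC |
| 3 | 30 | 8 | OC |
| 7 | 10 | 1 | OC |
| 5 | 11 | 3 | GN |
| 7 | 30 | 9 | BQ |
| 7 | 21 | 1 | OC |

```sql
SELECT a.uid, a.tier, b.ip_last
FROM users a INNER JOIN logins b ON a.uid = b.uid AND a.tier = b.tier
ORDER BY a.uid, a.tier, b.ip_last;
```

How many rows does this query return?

3

INNER JOIN keeps only pairs where the ON condition holds.
Matching on a.uid = b.uid AND a.tier = b.tier. A NULL in a compared column never satisfies the condition.
- a (uid=1, tier=BQ) has no partner → excluded.
- a (uid=5, tier=BQ) has no partner → excluded.
- a (uid=9, tier=BQ) has no partner → excluded.
- a (uid=7, tier=OC) pairs with 2 row(s) of b.
- a (uid=3, tier=BQ) has no partner → excluded.
- a (uid=9, tier=BQ) has no partner → excluded.
- a (uid=3, tier=OC) pairs with 1 row(s) of b.
- a (uid=6, tier=OC) has no partner → excluded.
- a (uid=6, tier=BQ) has no partner → excluded.
Total: 3 rows.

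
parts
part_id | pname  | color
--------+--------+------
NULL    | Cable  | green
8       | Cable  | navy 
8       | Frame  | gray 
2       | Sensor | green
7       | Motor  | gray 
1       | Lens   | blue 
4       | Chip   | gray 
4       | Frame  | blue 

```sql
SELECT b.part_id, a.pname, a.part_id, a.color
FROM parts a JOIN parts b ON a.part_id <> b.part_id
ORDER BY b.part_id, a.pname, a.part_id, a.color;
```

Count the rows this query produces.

38

INNER JOIN keeps only pairs where the ON condition holds.
Matching on a.part_id <> b.part_id. A NULL in a compared column never satisfies the condition.
Matched pairs: 38.
Total: 38 rows.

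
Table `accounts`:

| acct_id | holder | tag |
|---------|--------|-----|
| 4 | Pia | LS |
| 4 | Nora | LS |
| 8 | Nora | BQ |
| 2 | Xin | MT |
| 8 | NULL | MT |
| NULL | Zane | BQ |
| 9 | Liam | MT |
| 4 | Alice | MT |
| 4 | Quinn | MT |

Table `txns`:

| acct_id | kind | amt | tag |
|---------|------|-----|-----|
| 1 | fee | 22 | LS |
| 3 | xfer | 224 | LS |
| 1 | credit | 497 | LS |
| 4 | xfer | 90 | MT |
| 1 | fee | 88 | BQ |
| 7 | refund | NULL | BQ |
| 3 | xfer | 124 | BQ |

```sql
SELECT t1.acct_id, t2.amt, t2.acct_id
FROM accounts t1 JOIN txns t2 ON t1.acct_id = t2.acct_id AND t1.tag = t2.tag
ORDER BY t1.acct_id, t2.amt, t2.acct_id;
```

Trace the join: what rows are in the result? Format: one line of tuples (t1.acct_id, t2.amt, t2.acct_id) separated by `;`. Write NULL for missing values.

(4, 90, 4); (4, 90, 4)

INNER JOIN keeps only pairs where the ON condition holds.
Matching on t1.acct_id = t2.acct_id AND t1.tag = t2.tag. A NULL in a compared column never satisfies the condition.
Matched pairs: 2.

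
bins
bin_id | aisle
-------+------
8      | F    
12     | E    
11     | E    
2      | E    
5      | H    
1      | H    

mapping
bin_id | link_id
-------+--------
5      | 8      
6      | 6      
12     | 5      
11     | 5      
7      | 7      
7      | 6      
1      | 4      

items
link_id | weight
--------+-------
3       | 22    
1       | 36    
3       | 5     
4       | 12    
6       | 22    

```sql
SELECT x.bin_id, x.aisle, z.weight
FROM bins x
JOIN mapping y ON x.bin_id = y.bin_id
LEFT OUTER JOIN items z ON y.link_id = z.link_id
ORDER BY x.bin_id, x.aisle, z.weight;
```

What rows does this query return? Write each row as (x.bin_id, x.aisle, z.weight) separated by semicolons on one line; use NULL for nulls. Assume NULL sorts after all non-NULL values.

Step 1 — x INNER JOIN y on bin_id → 4 row(s).
Then LEFT JOIN `items z` on link_id: each of those 4 rows is kept; rows whose y.link_id has no match in z get NULL for z's columns.

(1, H, 12); (5, H, NULL); (11, E, NULL); (12, E, NULL)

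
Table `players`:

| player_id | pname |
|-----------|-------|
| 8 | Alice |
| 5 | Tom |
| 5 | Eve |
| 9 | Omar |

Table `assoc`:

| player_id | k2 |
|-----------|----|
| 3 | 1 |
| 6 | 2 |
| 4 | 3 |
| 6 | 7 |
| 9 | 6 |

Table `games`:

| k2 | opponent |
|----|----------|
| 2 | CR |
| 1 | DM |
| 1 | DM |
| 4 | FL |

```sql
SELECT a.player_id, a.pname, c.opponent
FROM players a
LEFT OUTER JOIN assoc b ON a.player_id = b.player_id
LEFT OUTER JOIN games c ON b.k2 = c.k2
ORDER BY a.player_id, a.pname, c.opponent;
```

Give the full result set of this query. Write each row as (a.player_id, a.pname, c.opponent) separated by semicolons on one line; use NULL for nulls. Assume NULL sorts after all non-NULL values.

(5, Eve, NULL); (5, Tom, NULL); (8, Alice, NULL); (9, Omar, NULL)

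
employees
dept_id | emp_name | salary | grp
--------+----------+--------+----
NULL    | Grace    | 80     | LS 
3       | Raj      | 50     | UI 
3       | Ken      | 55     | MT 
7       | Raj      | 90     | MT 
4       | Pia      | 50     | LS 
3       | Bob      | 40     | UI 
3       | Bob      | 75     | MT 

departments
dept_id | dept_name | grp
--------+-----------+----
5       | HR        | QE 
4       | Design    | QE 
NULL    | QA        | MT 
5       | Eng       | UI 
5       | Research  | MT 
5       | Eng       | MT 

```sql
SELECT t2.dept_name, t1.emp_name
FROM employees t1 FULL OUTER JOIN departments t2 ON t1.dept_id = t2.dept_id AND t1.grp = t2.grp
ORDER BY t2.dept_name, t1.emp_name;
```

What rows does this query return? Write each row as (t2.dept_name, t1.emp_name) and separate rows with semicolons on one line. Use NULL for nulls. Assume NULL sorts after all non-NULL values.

FULL OUTER JOIN keeps every row from both sides; unmatched rows get NULL for the other side's columns.
Matching on t1.dept_id = t2.dept_id AND t1.grp = t2.grp. A NULL in a compared column never satisfies the condition.
- t1[0] dept_id=NULL, grp=LS → no match; kept with NULLs on the t2 side.
- t1[1] dept_id=3, grp=UI → no match; kept with NULLs on the t2 side.
- t1[2] dept_id=3, grp=MT → no match; kept with NULLs on the t2 side.
- t1[3] dept_id=7, grp=MT → no match; kept with NULLs on the t2 side.
- t1[4] dept_id=4, grp=LS → no match; kept with NULLs on the t2 side.
- t1[5] dept_id=3, grp=UI → no match; kept with NULLs on the t2 side.
- t1[6] dept_id=3, grp=MT → no match; kept with NULLs on the t2 side.
- plus 6 unmatched t2 row(s), each kept with NULL t1 columns.

(Design, NULL); (Eng, NULL); (Eng, NULL); (HR, NULL); (QA, NULL); (Research, NULL); (NULL, Bob); (NULL, Bob); (NULL, Grace); (NULL, Ken); (NULL, Pia); (NULL, Raj); (NULL, Raj)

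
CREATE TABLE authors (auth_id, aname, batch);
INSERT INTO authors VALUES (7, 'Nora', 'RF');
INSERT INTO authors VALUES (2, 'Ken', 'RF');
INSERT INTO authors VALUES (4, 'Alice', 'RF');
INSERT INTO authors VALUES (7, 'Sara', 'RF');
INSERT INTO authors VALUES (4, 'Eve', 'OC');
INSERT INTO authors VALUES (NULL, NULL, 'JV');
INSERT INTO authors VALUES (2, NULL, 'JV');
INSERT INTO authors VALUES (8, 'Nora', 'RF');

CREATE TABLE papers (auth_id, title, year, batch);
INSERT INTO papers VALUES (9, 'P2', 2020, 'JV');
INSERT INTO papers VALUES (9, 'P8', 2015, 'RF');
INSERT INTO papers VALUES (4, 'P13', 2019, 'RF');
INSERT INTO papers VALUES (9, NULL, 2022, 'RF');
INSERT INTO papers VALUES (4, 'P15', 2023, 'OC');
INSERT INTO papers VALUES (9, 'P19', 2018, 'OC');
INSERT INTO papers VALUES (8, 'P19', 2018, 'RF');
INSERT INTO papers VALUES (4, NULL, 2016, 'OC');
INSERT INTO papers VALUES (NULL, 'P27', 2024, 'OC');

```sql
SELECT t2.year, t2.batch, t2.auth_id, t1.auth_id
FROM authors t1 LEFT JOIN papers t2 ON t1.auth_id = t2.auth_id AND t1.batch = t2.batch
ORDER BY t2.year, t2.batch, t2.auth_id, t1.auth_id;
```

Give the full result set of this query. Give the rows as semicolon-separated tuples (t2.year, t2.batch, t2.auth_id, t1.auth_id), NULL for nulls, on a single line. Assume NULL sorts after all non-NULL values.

(2016, OC, 4, 4); (2018, RF, 8, 8); (2019, RF, 4, 4); (2023, OC, 4, 4); (NULL, NULL, NULL, 2); (NULL, NULL, NULL, 2); (NULL, NULL, NULL, 7); (NULL, NULL, NULL, 7); (NULL, NULL, NULL, NULL)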